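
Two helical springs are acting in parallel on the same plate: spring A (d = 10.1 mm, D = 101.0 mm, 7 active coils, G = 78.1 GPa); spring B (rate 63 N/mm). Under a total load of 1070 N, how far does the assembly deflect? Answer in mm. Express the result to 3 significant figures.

k_A = Gd⁴/(8D³N_a) = (78.1×10³)(10.1⁴)/(8·101.0³·7) = 14.086 N/mm
Parallel: k_eq = 14.086 + 63 = 77.086 N/mm
δ = F/k_eq = 1070/77.086 = 13.881 mm

13.9 mm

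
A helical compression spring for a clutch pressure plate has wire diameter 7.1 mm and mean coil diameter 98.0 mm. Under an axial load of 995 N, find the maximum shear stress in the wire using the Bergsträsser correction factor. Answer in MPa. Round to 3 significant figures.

Spring index C = D/d = 98.0/7.1 = 13.8028
K_B = (4C+2)/(4C−3) = 57.211/52.211 = 1.0958
τ₀ = 8FD/(πd³) = 8·995·98.0/(π·7.1³) = 780080/1124.4 = 693.77 MPa
τ_max = K·τ₀ = 1.0958 × 693.77 = 760.21 MPa

760 MPa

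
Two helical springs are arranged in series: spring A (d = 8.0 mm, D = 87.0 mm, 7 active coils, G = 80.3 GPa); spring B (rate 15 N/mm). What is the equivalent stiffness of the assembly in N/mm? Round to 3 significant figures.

k_A = Gd⁴/(8D³N_a) = (80.3×10³)(8.0⁴)/(8·87.0³·7) = 8.9193 N/mm
Series: 1/k_eq = 1/8.9193 + 1/15 = 0.17878; k_eq = 5.5934 N/mm

5.59 N/mm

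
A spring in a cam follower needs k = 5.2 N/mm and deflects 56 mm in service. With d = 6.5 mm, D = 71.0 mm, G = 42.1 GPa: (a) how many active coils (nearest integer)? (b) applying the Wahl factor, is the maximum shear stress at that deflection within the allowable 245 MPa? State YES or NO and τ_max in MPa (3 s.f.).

N_a = Gd⁴/(8D³k) = (42.1×10³)(6.5⁴)/(8·71.0³·5.2) = 5.047 → N_a = 5
Actual rate k = Gd⁴/(8D³·5) = 5.2493 N/mm
Working load F = kδ = 5.2493·56 = 293.96 N
C = 71.0/6.5 = 10.9231; K_W = (4C−1)/(4C−4)+0.615/C = 1.1319
τ_max = K_W·8FD/(πd³) = 1.1319·193.53 = 219.05 MPa
τ_max ≤ 245 MPa → acceptable

(a) 5 coils; (b) YES, τ_max = 219 MPa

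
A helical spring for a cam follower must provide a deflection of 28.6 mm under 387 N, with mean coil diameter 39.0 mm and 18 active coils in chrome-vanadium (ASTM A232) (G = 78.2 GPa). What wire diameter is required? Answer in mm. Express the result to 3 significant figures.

Required rate k = F/δ = 387/28.6 = 13.531 N/mm
d = (8D³N_a·k / G)^(1/4) = (8·39.0³·18·13.531 / (78.2×10³))^0.25
  = (1478.1)^0.25 = 6.2005 mm

6.20 mm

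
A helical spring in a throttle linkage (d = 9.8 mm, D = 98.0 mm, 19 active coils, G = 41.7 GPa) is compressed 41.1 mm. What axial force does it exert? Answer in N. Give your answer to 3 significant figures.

110 N

k = Gd⁴/(8D³N_a) = (41.7×10³)(9.8⁴)/(8·98.0³·19) = 2.6886 N/mm
F = k·δ = 2.6886 × 41.1 = 110.5 N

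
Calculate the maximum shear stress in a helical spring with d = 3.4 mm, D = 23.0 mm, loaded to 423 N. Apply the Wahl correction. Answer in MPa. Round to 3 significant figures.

770 MPa

Spring index C = D/d = 23.0/3.4 = 6.7647
K_W = (4C−1)/(4C−4) + 0.615/C = 26.059/23.059 + 0.0909 = 1.2210
τ₀ = 8FD/(πd³) = 8·423·23.0/(π·3.4³) = 77832/123.48 = 630.34 MPa
τ_max = K·τ₀ = 1.2210 × 630.34 = 769.65 MPa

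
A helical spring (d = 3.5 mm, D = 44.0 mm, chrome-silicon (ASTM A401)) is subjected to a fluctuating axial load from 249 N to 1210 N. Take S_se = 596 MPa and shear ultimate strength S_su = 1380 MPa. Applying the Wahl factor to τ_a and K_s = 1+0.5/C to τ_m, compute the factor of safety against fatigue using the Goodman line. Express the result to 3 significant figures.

C = D/d = 44.0/3.5 = 12.5714; K_W = (4C−1)/(4C−4)+0.615/C = 1.1137; K_s = 1+0.5/C = 1.0398
F_a = (F_max−F_min)/2 = 480.5 N; F_m = (F_max+F_min)/2 = 729.5 N
τ_a = K_W·8F_aD/(πd³) = 1.1137 × 1255.7 = 1398.5 MPa
τ_m = K_s·8F_mD/(πd³) = 1.0398 × 1906.4 = 1982.2 MPa
Goodman: 1/n_f = τ_a/S_se + τ_m/S_su = 1398.5/596 + 1982.2/1380 = 2.34648 + 1.43639 = 3.7829
n_f = 1/3.7829 = 0.2643

0.264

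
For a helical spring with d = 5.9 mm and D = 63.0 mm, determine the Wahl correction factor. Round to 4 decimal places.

C = D/d = 63.0/5.9 = 10.6780
K_W = (4C−1)/(4C−4) + 0.615/C = 41.712/38.712 + 0.0576 = 1.1351

1.1351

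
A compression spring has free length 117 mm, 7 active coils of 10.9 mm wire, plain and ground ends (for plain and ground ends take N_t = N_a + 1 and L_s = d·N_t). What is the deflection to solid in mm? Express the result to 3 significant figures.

29.8 mm

N_t = 8; L_s = 10.9·8 = 87.2 mm
δ_solid = L₀ − L_s = 117 − 87.2 = 29.8 mm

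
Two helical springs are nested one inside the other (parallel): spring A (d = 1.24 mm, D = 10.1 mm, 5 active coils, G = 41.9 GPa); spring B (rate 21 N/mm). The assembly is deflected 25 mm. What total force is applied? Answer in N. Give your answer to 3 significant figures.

k_A = Gd⁴/(8D³N_a) = (41.9×10³)(1.24⁴)/(8·10.1³·5) = 2.4037 N/mm
Parallel: k_eq = 2.4037 + 21 = 23.404 N/mm
F = k_eq·δ = 23.404·25 = 585.09 N

585 N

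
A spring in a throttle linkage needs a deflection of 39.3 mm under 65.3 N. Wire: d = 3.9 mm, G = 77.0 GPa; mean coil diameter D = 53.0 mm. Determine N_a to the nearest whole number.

Required rate k = F/δ = 65.3/39.3 = 1.6616 N/mm
N_a = Gd⁴/(8D³k) = (77.0×10³ × 3.9⁴)/(8 × 53.0³ × 1.6616)
    = 1.78135e+07 / 1.97897e+06 = 9.001 → 9 coils

9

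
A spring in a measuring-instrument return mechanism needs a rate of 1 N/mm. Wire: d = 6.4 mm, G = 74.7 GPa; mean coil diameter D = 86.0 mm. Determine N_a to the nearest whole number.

25

N_a = Gd⁴/(8D³k) = (74.7×10³ × 6.4⁴)/(8 × 86.0³ × 1)
    = 1.25326e+08 / 5.08845e+06 = 24.63 → 25 coils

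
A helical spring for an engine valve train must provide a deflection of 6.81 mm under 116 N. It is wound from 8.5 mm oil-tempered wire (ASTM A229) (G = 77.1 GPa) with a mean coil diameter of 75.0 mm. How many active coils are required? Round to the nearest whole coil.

Required rate k = F/δ = 116/6.81 = 17.034 N/mm
N_a = Gd⁴/(8D³k) = (77.1×10³ × 8.5⁴)/(8 × 75.0³ × 17.034)
    = 4.02467e+08 / 5.7489e+07 = 7.001 → 7 coils

7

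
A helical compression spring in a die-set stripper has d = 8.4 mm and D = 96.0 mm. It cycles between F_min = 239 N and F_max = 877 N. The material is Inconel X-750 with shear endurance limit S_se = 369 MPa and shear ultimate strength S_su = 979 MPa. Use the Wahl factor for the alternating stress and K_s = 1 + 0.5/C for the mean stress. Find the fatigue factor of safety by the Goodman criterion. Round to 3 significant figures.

1.55

C = D/d = 96.0/8.4 = 11.4286; K_W = (4C−1)/(4C−4)+0.615/C = 1.1257; K_s = 1+0.5/C = 1.0437
F_a = (F_max−F_min)/2 = 319 N; F_m = (F_max+F_min)/2 = 558 N
τ_a = K_W·8F_aD/(πd³) = 1.1257 × 131.57 = 148.11 MPa
τ_m = K_s·8F_mD/(πd³) = 1.0437 × 230.15 = 240.22 MPa
Goodman: 1/n_f = τ_a/S_se + τ_m/S_su = 148.11/369 + 240.22/979 = 0.40140 + 0.24537 = 0.64677
n_f = 1/0.64677 = 1.546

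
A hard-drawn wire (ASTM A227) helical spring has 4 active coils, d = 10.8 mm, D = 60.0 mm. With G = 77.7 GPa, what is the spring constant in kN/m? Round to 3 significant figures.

153 kN/m

k = Gd⁴/(8D³N_a) = (77.7×10³ × 10.8⁴) / (8 × 60.0³ × 4)
  = 1.0571e+09 / 6.912e+06 = 152.94 N/mm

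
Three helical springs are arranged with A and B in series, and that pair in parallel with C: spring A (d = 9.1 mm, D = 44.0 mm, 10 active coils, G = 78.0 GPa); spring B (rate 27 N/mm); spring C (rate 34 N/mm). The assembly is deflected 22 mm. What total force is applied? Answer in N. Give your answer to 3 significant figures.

k_A = Gd⁴/(8D³N_a) = (78.0×10³)(9.1⁴)/(8·44.0³·10) = 78.49 N/mm
Springs A,B series: k_AB = 1/(1/78.49+1/27) = 20.089 N/mm; parallel with C: k_eq = 20.089+34 = 54.089 N/mm
F = k_eq·δ = 54.089·22 = 1190 N

1190 N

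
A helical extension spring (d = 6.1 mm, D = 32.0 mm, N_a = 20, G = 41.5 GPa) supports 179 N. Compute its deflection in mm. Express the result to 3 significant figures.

16.3 mm

k = Gd⁴/(8D³N_a) = (41.5×10³)(6.1⁴)/(8·32.0³·20) = 10.96 N/mm
δ = F/k = 179 / 10.96 = 16.333 mm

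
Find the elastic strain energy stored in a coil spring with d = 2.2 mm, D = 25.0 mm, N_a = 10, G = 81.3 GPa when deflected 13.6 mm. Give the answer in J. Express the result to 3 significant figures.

k = Gd⁴/(8D³N_a) = (81.3×10³)(2.2⁴)/(8·25.0³·10) = 1.5236 N/mm
U = ½kδ² = 0.5 × 1.5236 × 13.6² = 140.9 N·mm = 0.1409 J

0.141 J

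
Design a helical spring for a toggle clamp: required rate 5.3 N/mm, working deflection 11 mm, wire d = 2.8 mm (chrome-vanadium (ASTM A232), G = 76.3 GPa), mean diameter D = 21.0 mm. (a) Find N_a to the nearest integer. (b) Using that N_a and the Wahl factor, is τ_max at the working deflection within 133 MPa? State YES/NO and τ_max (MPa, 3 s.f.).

(a) 12 coils; (b) NO, τ_max = 169 MPa

N_a = Gd⁴/(8D³k) = (76.3×10³)(2.8⁴)/(8·21.0³·5.3) = 11.94 → N_a = 12
Actual rate k = Gd⁴/(8D³·12) = 5.2751 N/mm
Working load F = kδ = 5.2751·11 = 58.026 N
C = 21.0/2.8 = 7.5000; K_W = (4C−1)/(4C−4)+0.615/C = 1.1974
τ_max = K_W·8FD/(πd³) = 1.1974·141.35 = 169.25 MPa
τ_max > 133 MPa → exceeds allowable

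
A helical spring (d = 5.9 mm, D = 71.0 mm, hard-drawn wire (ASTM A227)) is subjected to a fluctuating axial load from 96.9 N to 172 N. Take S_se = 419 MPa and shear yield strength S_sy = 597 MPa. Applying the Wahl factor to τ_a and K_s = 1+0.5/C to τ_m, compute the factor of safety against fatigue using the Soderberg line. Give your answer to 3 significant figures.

C = D/d = 71.0/5.9 = 12.0339; K_W = (4C−1)/(4C−4)+0.615/C = 1.1191; K_s = 1+0.5/C = 1.0415
F_a = (F_max−F_min)/2 = 37.55 N; F_m = (F_max+F_min)/2 = 134.45 N
τ_a = K_W·8F_aD/(πd³) = 1.1191 × 33.056 = 36.992 MPa
τ_m = K_s·8F_mD/(πd³) = 1.0415 × 118.36 = 123.28 MPa
Soderberg: 1/n_f = τ_a/S_se + τ_m/S_sy = 36.992/419 + 123.28/597 = 0.08829 + 0.20649 = 0.29478
n_f = 1/0.29478 = 3.392

3.39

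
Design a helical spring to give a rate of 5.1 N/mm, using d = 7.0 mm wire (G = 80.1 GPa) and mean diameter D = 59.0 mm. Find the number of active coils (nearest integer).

23

N_a = Gd⁴/(8D³k) = (80.1×10³ × 7.0⁴)/(8 × 59.0³ × 5.1)
    = 1.9232e+08 / 8.37946e+06 = 22.95 → 23 coils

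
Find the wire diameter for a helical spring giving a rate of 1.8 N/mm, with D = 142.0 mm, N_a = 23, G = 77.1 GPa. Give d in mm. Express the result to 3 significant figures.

d = (8D³N_a·k / G)^(1/4) = (8·142.0³·23·1.8 / (77.1×10³))^0.25
  = (12300)^0.25 = 10.5311 mm

10.5 mm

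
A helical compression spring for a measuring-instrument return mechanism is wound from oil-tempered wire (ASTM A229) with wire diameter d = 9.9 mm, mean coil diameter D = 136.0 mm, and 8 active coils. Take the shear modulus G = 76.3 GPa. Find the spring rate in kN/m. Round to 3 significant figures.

4.55 kN/m

k = Gd⁴/(8D³N_a) = (76.3×10³ × 9.9⁴) / (8 × 136.0³ × 8)
  = 7.32935e+08 / 1.60989e+08 = 4.5527 N/mm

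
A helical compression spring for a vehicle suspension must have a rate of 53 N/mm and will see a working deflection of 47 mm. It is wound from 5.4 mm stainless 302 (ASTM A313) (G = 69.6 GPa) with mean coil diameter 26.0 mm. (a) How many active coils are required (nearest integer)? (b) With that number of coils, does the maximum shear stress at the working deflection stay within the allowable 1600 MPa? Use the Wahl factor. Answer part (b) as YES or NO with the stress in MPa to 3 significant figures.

(a) 8 coils; (b) YES, τ_max = 1380 MPa

N_a = Gd⁴/(8D³k) = (69.6×10³)(5.4⁴)/(8·26.0³·53) = 7.941 → N_a = 8
Actual rate k = Gd⁴/(8D³·8) = 52.612 N/mm
Working load F = kδ = 52.612·47 = 2472.8 N
C = 26.0/5.4 = 4.8148; K_W = (4C−1)/(4C−4)+0.615/C = 1.3243
τ_max = K_W·8FD/(πd³) = 1.3243·1039.7 = 1376.9 MPa
τ_max ≤ 1600 MPa → acceptable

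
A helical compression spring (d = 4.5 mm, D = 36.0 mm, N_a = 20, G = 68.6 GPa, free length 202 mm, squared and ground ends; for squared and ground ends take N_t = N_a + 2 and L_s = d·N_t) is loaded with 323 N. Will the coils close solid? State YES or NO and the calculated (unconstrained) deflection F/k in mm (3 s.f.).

NO, δ = 85.7 mm

k = Gd⁴/(8D³N_a) = (68.6×10³)(4.5⁴)/(8·36.0³·20) = 3.7683 N/mm
N_t = 22; L_s = 4.5·22 = 99 mm; δ_solid = L₀ − L_s = 202 − 99 = 103 mm
δ = F/k = 323/3.7683 = 85.715 mm
δ < δ_solid → spring does not go solid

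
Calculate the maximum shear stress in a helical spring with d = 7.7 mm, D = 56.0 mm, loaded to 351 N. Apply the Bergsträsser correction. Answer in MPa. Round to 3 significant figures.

Spring index C = D/d = 56.0/7.7 = 7.2727
K_B = (4C+2)/(4C−3) = 31.091/26.091 = 1.1916
τ₀ = 8FD/(πd³) = 8·351·56.0/(π·7.7³) = 157248/1434.2 = 109.64 MPa
τ_max = K·τ₀ = 1.1916 × 109.64 = 130.65 MPa

131 MPa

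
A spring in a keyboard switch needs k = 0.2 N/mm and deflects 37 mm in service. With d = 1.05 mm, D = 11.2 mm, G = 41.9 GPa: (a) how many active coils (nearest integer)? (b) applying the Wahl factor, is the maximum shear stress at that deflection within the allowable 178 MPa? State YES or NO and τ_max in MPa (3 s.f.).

(a) 23 coils; (b) NO, τ_max = 204 MPa

N_a = Gd⁴/(8D³k) = (41.9×10³)(1.05⁴)/(8·11.2³·0.2) = 22.66 → N_a = 23
Actual rate k = Gd⁴/(8D³·23) = 0.19702 N/mm
Working load F = kδ = 0.19702·37 = 7.2896 N
C = 11.2/1.05 = 10.6667; K_W = (4C−1)/(4C−4)+0.615/C = 1.1352
τ_max = K_W·8FD/(πd³) = 1.1352·179.59 = 203.88 MPa
τ_max > 178 MPa → exceeds allowable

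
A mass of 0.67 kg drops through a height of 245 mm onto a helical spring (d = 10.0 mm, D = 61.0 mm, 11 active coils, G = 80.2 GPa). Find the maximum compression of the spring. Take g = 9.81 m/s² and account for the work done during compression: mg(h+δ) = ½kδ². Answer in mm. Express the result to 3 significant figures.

9.12 mm

k = Gd⁴/(8D³N_a) = (80.2×10³)(10.0⁴)/(8·61.0³·11) = 40.152 N/mm
W = mg = 0.67 × 9.81 = 6.5727 N
½kδ² − Wδ − Wh = 0 → δ = (W + √(W² + 2kWh))/k
δ = (6.5727 + √(43.2 + 129313))/40.152 = (6.5727 + 359.66)/40.152 = 9.1213 mm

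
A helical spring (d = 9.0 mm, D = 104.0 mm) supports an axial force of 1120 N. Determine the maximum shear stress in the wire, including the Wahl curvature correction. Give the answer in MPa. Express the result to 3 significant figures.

457 MPa

Spring index C = D/d = 104.0/9.0 = 11.5556
K_W = (4C−1)/(4C−4) + 0.615/C = 45.222/42.222 + 0.0532 = 1.1243
τ₀ = 8FD/(πd³) = 8·1120·104.0/(π·9.0³) = 931840/2290.2 = 406.88 MPa
τ_max = K·τ₀ = 1.1243 × 406.88 = 457.44 MPa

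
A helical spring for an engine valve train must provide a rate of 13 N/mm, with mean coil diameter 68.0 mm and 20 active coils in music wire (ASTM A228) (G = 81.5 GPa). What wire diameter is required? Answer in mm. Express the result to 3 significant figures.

d = (8D³N_a·k / G)^(1/4) = (8·68.0³·20·13 / (81.5×10³))^0.25
  = (8024.8)^0.25 = 9.4647 mm

9.46 mm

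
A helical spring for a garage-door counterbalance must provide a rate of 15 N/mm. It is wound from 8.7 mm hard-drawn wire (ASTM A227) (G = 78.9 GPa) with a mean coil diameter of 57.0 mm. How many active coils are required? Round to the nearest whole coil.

N_a = Gd⁴/(8D³k) = (78.9×10³ × 8.7⁴)/(8 × 57.0³ × 15)
    = 4.52016e+08 / 2.22232e+07 = 20.34 → 20 coils

20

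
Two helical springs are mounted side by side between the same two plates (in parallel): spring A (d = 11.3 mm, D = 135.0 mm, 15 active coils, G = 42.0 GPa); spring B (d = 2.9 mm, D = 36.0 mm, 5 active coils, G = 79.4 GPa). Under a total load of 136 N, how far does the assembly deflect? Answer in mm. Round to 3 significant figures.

k_A = Gd⁴/(8D³N_a) = (42.0×10³)(11.3⁴)/(8·135.0³·15) = 2.3194 N/mm
k_B = Gd⁴/(8D³N_a) = (79.4×10³)(2.9⁴)/(8·36.0³·5) = 3.0092 N/mm
Parallel: k_eq = 2.3194 + 3.0092 = 5.3286 N/mm
δ = F/k_eq = 136/5.3286 = 25.523 mm

25.5 mm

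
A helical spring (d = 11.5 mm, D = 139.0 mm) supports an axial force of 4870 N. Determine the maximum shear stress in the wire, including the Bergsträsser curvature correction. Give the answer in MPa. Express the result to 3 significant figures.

Spring index C = D/d = 139.0/11.5 = 12.0870
K_B = (4C+2)/(4C−3) = 50.348/45.348 = 1.1103
τ₀ = 8FD/(πd³) = 8·4870·139.0/(π·11.5³) = 5.41544e+06/4778 = 1133.4 MPa
τ_max = K·τ₀ = 1.1103 × 1133.4 = 1258.4 MPa

1260 MPa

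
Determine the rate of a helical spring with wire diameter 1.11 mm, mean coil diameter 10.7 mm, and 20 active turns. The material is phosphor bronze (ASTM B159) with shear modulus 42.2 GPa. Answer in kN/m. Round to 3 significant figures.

0.327 kN/m

k = Gd⁴/(8D³N_a) = (42.2×10³ × 1.11⁴) / (8 × 10.7³ × 20)
  = 64062.6 / 196007 = 0.32684 N/mm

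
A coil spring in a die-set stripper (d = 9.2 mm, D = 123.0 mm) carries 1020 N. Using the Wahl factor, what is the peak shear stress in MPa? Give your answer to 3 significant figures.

454 MPa

Spring index C = D/d = 123.0/9.2 = 13.3696
K_W = (4C−1)/(4C−4) + 0.615/C = 52.478/49.478 + 0.0460 = 1.1066
τ₀ = 8FD/(πd³) = 8·1020·123.0/(π·9.2³) = 1.00368e+06/2446.3 = 410.28 MPa
τ_max = K·τ₀ = 1.1066 × 410.28 = 454.03 MPa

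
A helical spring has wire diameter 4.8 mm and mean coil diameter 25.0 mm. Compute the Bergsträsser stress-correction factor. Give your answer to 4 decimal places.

C = D/d = 25.0/4.8 = 5.2083
K_B = (4C+2)/(4C−3) = 22.833/17.833 = 1.2804

1.2804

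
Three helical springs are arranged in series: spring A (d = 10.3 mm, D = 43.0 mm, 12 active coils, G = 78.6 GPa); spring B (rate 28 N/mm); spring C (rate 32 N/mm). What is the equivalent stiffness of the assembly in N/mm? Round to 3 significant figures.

13.2 N/mm

k_A = Gd⁴/(8D³N_a) = (78.6×10³)(10.3⁴)/(8·43.0³·12) = 115.9 N/mm
Series: 1/k_eq = 1/115.9 + 1/28 + 1/32 = 0.075592; k_eq = 13.229 N/mm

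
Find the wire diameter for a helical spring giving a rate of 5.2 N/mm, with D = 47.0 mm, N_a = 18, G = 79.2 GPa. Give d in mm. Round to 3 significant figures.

d = (8D³N_a·k / G)^(1/4) = (8·47.0³·18·5.2 / (79.2×10³))^0.25
  = (981.6)^0.25 = 5.5974 mm

5.60 mm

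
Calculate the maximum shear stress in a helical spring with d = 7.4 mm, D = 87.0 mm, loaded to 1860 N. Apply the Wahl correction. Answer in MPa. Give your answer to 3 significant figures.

Spring index C = D/d = 87.0/7.4 = 11.7568
K_W = (4C−1)/(4C−4) + 0.615/C = 46.027/43.027 + 0.0523 = 1.1220
τ₀ = 8FD/(πd³) = 8·1860·87.0/(π·7.4³) = 1.29456e+06/1273 = 1016.9 MPa
τ_max = K·τ₀ = 1.1220 × 1016.9 = 1141 MPa

1140 MPa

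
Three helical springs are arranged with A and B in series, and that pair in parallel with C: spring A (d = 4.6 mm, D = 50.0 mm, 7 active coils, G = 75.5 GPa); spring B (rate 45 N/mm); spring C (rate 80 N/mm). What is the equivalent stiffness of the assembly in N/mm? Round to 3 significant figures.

k_A = Gd⁴/(8D³N_a) = (75.5×10³)(4.6⁴)/(8·50.0³·7) = 4.8293 N/mm
Springs A,B series: k_AB = 1/(1/4.8293+1/45) = 4.3612 N/mm; parallel with C: k_eq = 4.3612+80 = 84.361 N/mm

84.4 N/mm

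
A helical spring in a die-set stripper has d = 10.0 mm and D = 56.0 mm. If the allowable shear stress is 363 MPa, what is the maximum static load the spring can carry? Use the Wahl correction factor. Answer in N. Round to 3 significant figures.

C = D/d = 56.0/10.0 = 5.6000
K_W = (4C−1)/(4C−4) + 0.615/C = 21.400/18.400 + 0.1098 = 1.2729
τ_max = K·8FD/(πd³) → F_max = τ_allow·πd³/(8DK)
F_max = 363·π·10.0³/(8·56.0·1.2729) = 1.1404e+06/570.24 = 1999.8 N

2000 N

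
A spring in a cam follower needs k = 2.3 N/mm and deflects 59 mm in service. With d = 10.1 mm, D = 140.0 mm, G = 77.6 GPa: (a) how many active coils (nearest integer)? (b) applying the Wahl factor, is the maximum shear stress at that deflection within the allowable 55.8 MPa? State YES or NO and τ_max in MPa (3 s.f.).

N_a = Gd⁴/(8D³k) = (77.6×10³)(10.1⁴)/(8·140.0³·2.3) = 15.99 → N_a = 16
Actual rate k = Gd⁴/(8D³·16) = 2.2991 N/mm
Working load F = kδ = 2.2991·59 = 135.65 N
C = 140.0/10.1 = 13.8614; K_W = (4C−1)/(4C−4)+0.615/C = 1.1027
τ_max = K_W·8FD/(πd³) = 1.1027·46.936 = 51.756 MPa
τ_max ≤ 55.8 MPa → acceptable

(a) 16 coils; (b) YES, τ_max = 51.8 MPa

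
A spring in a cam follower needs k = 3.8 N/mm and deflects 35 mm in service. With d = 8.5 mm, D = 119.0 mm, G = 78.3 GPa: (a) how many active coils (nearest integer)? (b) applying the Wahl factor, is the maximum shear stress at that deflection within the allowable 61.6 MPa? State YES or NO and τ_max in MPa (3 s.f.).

(a) 8 coils; (b) NO, τ_max = 72.1 MPa

N_a = Gd⁴/(8D³k) = (78.3×10³)(8.5⁴)/(8·119.0³·3.8) = 7.979 → N_a = 8
Actual rate k = Gd⁴/(8D³·8) = 3.7898 N/mm
Working load F = kδ = 3.7898·35 = 132.64 N
C = 119.0/8.5 = 14.0000; K_W = (4C−1)/(4C−4)+0.615/C = 1.1016
τ_max = K_W·8FD/(πd³) = 1.1016·65.451 = 72.102 MPa
τ_max > 61.6 MPa → exceeds allowable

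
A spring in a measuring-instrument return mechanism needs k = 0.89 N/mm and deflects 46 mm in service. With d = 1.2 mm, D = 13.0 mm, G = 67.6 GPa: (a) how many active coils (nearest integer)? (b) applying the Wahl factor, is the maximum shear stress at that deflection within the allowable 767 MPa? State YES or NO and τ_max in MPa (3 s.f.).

N_a = Gd⁴/(8D³k) = (67.6×10³)(1.2⁴)/(8·13.0³·0.89) = 8.961 → N_a = 9
Actual rate k = Gd⁴/(8D³·9) = 0.88615 N/mm
Working load F = kδ = 0.88615·46 = 40.763 N
C = 13.0/1.2 = 10.8333; K_W = (4C−1)/(4C−4)+0.615/C = 1.1330
τ_max = K_W·8FD/(πd³) = 1.1330·780.92 = 884.81 MPa
τ_max > 767 MPa → exceeds allowable

(a) 9 coils; (b) NO, τ_max = 885 MPa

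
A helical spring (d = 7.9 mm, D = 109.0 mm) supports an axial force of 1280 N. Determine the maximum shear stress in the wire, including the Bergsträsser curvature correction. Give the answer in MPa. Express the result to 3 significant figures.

Spring index C = D/d = 109.0/7.9 = 13.7975
K_B = (4C+2)/(4C−3) = 57.190/52.190 = 1.0958
τ₀ = 8FD/(πd³) = 8·1280·109.0/(π·7.9³) = 1.11616e+06/1548.9 = 720.6 MPa
τ_max = K·τ₀ = 1.0958 × 720.6 = 789.64 MPa

790 MPa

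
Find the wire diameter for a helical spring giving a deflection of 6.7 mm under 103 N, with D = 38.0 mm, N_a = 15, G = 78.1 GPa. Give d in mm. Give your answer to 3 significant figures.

6.00 mm

Required rate k = F/δ = 103/6.7 = 15.373 N/mm
d = (8D³N_a·k / G)^(1/4) = (8·38.0³·15·15.373 / (78.1×10³))^0.25
  = (1296.1)^0.25 = 6.0001 mm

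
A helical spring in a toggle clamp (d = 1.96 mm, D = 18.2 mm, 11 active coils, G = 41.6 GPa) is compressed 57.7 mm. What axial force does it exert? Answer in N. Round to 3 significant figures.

66.8 N

k = Gd⁴/(8D³N_a) = (41.6×10³)(1.96⁴)/(8·18.2³·11) = 1.1572 N/mm
F = k·δ = 1.1572 × 57.7 = 66.772 N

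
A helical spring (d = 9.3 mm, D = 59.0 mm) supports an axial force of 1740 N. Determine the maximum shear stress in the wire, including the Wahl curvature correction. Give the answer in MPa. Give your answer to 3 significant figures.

402 MPa

Spring index C = D/d = 59.0/9.3 = 6.3441
K_W = (4C−1)/(4C−4) + 0.615/C = 24.376/21.376 + 0.0969 = 1.2373
τ₀ = 8FD/(πd³) = 8·1740·59.0/(π·9.3³) = 821280/2527 = 325.01 MPa
τ_max = K·τ₀ = 1.2373 × 325.01 = 402.13 MPa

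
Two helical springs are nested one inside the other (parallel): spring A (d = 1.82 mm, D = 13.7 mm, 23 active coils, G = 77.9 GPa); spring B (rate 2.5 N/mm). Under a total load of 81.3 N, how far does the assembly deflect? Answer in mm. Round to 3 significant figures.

18.9 mm

k_A = Gd⁴/(8D³N_a) = (77.9×10³)(1.82⁴)/(8·13.7³·23) = 1.8065 N/mm
Parallel: k_eq = 1.8065 + 2.5 = 4.3065 N/mm
δ = F/k_eq = 81.3/4.3065 = 18.878 mm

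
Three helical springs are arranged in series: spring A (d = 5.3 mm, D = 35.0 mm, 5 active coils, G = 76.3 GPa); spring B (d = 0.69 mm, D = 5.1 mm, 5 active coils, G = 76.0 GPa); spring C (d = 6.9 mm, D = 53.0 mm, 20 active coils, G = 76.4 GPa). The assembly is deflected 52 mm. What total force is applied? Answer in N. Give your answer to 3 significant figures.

110 N

k_A = Gd⁴/(8D³N_a) = (76.3×10³)(5.3⁴)/(8·35.0³·5) = 35.105 N/mm
k_B = Gd⁴/(8D³N_a) = (76.0×10³)(0.69⁴)/(8·5.1³·5) = 3.2467 N/mm
k_C = Gd⁴/(8D³N_a) = (76.4×10³)(6.9⁴)/(8·53.0³·20) = 7.2701 N/mm
Series: 1/k_eq = 1/35.105 + 1/3.2467 + 1/7.2701 = 0.47404; k_eq = 2.1095 N/mm
F = k_eq·δ = 2.1095·52 = 109.69 N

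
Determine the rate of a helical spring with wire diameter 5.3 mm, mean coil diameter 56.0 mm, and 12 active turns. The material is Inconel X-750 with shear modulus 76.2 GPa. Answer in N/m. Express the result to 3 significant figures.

k = Gd⁴/(8D³N_a) = (76.2×10³ × 5.3⁴) / (8 × 56.0³ × 12)
  = 6.01255e+07 / 1.68591e+07 = 3.5663 N/mm = 3566.3 N/m

3570 N/m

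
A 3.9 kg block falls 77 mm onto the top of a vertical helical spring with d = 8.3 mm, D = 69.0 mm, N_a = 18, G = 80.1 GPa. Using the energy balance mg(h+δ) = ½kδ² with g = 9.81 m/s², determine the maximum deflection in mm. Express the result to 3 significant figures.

32.3 mm

k = Gd⁴/(8D³N_a) = (80.1×10³)(8.3⁴)/(8·69.0³·18) = 8.0359 N/mm
W = mg = 3.9 × 9.81 = 38.259 N
½kδ² − Wδ − Wh = 0 → δ = (W + √(W² + 2kWh))/k
δ = (38.259 + √(1463.8 + 47346.7))/8.0359 = (38.259 + 220.93)/8.0359 = 32.254 mm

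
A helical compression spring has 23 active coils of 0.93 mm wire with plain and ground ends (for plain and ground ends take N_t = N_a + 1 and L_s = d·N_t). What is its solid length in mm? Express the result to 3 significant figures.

22.3 mm

plain and ground ends: N_t = N_a + 1 = 23 + 1 = 24
L_s = d·N_t = 0.93 × 24 = 22.32 mm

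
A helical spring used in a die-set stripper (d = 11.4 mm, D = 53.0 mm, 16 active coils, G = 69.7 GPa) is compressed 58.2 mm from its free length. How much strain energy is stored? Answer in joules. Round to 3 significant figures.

105 J

k = Gd⁴/(8D³N_a) = (69.7×10³)(11.4⁴)/(8·53.0³·16) = 61.775 N/mm
U = ½kδ² = 0.5 × 61.775 × 58.2² = 1.0462e+05 N·mm = 104.62 J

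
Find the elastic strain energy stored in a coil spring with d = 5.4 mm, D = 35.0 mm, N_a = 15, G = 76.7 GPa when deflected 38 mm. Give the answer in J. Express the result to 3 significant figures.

9.15 J

k = Gd⁴/(8D³N_a) = (76.7×10³)(5.4⁴)/(8·35.0³·15) = 12.676 N/mm
U = ½kδ² = 0.5 × 12.676 × 38² = 9152.1 N·mm = 9.1521 J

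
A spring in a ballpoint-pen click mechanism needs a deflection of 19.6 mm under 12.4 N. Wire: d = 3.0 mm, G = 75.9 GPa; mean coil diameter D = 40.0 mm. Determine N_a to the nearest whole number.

Required rate k = F/δ = 12.4/19.6 = 0.63265 N/mm
N_a = Gd⁴/(8D³k) = (75.9×10³ × 3.0⁴)/(8 × 40.0³ × 0.63265)
    = 6.1479e+06 / 323918 = 18.98 → 19 coils

19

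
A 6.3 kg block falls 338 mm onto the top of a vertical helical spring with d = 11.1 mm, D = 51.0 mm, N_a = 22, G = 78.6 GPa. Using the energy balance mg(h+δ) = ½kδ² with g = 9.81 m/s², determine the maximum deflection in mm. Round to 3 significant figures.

29.8 mm

k = Gd⁴/(8D³N_a) = (78.6×10³)(11.1⁴)/(8·51.0³·22) = 51.108 N/mm
W = mg = 6.3 × 9.81 = 61.803 N
½kδ² − Wδ − Wh = 0 → δ = (W + √(W² + 2kWh))/k
δ = (61.803 + √(3819.6 + 2.13524e+06))/51.108 = (61.803 + 1462.6)/51.108 = 29.826 mm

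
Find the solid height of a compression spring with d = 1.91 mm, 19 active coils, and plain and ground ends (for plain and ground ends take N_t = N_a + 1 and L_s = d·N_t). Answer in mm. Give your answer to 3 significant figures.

38.2 mm

plain and ground ends: N_t = N_a + 1 = 19 + 1 = 20
L_s = d·N_t = 1.91 × 20 = 38.2 mm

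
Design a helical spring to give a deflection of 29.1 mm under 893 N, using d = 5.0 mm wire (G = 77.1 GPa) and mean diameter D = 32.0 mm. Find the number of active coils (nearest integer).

6

Required rate k = F/δ = 893/29.1 = 30.687 N/mm
N_a = Gd⁴/(8D³k) = (77.1×10³ × 5.0⁴)/(8 × 32.0³ × 30.687)
    = 4.81875e+07 / 8.04449e+06 = 5.99 → 6 coils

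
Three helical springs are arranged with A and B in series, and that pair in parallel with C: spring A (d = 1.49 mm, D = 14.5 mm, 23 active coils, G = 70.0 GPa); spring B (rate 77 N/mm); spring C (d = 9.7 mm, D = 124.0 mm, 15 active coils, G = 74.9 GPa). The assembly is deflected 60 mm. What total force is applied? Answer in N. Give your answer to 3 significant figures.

211 N

k_A = Gd⁴/(8D³N_a) = (70.0×10³)(1.49⁴)/(8·14.5³·23) = 0.61507 N/mm
k_C = Gd⁴/(8D³N_a) = (74.9×10³)(9.7⁴)/(8·124.0³·15) = 2.8982 N/mm
Springs A,B series: k_AB = 1/(1/0.61507+1/77) = 0.61019 N/mm; parallel with C: k_eq = 0.61019+2.8982 = 3.5084 N/mm
F = k_eq·δ = 3.5084·60 = 210.5 N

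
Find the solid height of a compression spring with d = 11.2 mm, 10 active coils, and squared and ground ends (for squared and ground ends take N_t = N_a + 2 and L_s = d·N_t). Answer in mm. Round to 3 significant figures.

134 mm

squared and ground ends: N_t = N_a + 2 = 10 + 2 = 12
L_s = d·N_t = 11.2 × 12 = 134.4 mm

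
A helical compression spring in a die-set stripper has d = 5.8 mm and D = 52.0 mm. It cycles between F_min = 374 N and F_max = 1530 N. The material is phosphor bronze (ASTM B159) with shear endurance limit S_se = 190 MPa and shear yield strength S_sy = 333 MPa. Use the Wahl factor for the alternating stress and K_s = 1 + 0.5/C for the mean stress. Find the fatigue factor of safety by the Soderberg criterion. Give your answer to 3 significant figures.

C = D/d = 52.0/5.8 = 8.9655; K_W = (4C−1)/(4C−4)+0.615/C = 1.1628; K_s = 1+0.5/C = 1.0558
F_a = (F_max−F_min)/2 = 578 N; F_m = (F_max+F_min)/2 = 952 N
τ_a = K_W·8F_aD/(πd³) = 1.1628 × 392.27 = 456.12 MPa
τ_m = K_s·8F_mD/(πd³) = 1.0558 × 646.1 = 682.13 MPa
Soderberg: 1/n_f = τ_a/S_se + τ_m/S_sy = 456.12/190 + 682.13/333 = 2.40061 + 2.04843 = 4.449
n_f = 1/4.449 = 0.2248

0.225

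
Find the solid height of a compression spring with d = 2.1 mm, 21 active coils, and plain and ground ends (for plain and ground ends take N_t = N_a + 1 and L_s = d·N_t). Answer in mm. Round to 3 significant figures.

plain and ground ends: N_t = N_a + 1 = 21 + 1 = 22
L_s = d·N_t = 2.1 × 22 = 46.2 mm

46.2 mm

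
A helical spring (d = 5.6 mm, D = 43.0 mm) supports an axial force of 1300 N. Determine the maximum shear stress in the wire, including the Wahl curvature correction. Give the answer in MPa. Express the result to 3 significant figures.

967 MPa

Spring index C = D/d = 43.0/5.6 = 7.6786
K_W = (4C−1)/(4C−4) + 0.615/C = 29.714/26.714 + 0.0801 = 1.1924
τ₀ = 8FD/(πd³) = 8·1300·43.0/(π·5.6³) = 447200/551.71 = 810.56 MPa
τ_max = K·τ₀ = 1.1924 × 810.56 = 966.51 MPa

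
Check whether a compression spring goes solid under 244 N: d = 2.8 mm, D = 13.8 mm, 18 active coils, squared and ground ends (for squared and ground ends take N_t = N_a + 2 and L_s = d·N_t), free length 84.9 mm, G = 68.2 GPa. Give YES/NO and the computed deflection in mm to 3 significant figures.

NO, δ = 22.0 mm

k = Gd⁴/(8D³N_a) = (68.2×10³)(2.8⁴)/(8·13.8³·18) = 11.077 N/mm
N_t = 20; L_s = 2.8·20 = 56 mm; δ_solid = L₀ − L_s = 84.9 − 56 = 28.9 mm
δ = F/k = 244/11.077 = 22.028 mm
δ < δ_solid → spring does not go solid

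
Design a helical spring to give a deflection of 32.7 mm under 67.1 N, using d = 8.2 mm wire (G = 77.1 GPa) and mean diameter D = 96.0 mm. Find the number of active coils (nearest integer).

Required rate k = F/δ = 67.1/32.7 = 2.052 N/mm
N_a = Gd⁴/(8D³k) = (77.1×10³ × 8.2⁴)/(8 × 96.0³ × 2.052)
    = 3.48586e+08 / 1.45237e+07 = 24 → 24 coils

24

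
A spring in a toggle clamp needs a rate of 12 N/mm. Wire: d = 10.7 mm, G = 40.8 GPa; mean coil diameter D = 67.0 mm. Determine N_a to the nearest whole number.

19

N_a = Gd⁴/(8D³k) = (40.8×10³ × 10.7⁴)/(8 × 67.0³ × 12)
    = 5.34805e+08 / 2.88732e+07 = 18.52 → 19 coils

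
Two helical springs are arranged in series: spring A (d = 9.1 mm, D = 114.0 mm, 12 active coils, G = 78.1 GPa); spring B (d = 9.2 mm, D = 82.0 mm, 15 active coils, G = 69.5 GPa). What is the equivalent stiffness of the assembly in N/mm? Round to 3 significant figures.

k_A = Gd⁴/(8D³N_a) = (78.1×10³)(9.1⁴)/(8·114.0³·12) = 3.7656 N/mm
k_B = Gd⁴/(8D³N_a) = (69.5×10³)(9.2⁴)/(8·82.0³·15) = 7.5251 N/mm
Series: 1/k_eq = 1/3.7656 + 1/7.5251 = 0.39845; k_eq = 2.5097 N/mm

2.51 N/mm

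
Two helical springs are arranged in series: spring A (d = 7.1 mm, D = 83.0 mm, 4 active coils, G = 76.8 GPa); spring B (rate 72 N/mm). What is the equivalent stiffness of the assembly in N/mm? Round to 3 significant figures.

k_A = Gd⁴/(8D³N_a) = (76.8×10³)(7.1⁴)/(8·83.0³·4) = 10.666 N/mm
Series: 1/k_eq = 1/10.666 + 1/72 = 0.10764; k_eq = 9.29 N/mm

9.29 N/mm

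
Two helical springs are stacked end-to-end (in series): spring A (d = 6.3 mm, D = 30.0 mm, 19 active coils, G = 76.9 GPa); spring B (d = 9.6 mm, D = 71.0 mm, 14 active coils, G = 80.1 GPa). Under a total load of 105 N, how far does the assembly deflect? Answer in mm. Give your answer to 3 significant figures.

k_A = Gd⁴/(8D³N_a) = (76.9×10³)(6.3⁴)/(8·30.0³·19) = 29.518 N/mm
k_B = Gd⁴/(8D³N_a) = (80.1×10³)(9.6⁴)/(8·71.0³·14) = 16.972 N/mm
Series: 1/k_eq = 1/29.518 + 1/16.972 = 0.0928; k_eq = 10.776 N/mm
δ = F/k_eq = 105/10.776 = 9.744 mm

9.74 mm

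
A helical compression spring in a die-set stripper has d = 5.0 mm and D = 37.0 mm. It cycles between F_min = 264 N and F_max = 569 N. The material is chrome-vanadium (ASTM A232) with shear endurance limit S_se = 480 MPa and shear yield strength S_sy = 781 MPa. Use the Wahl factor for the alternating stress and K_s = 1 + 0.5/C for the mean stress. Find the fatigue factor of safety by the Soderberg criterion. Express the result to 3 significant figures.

C = D/d = 37.0/5.0 = 7.4000; K_W = (4C−1)/(4C−4)+0.615/C = 1.2003; K_s = 1+0.5/C = 1.0676
F_a = (F_max−F_min)/2 = 152.5 N; F_m = (F_max+F_min)/2 = 416.5 N
τ_a = K_W·8F_aD/(πd³) = 1.2003 × 114.95 = 137.97 MPa
τ_m = K_s·8F_mD/(πd³) = 1.0676 × 313.94 = 335.15 MPa
Soderberg: 1/n_f = τ_a/S_se + τ_m/S_sy = 137.97/480 + 335.15/781 = 0.28744 + 0.42913 = 0.71657
n_f = 1/0.71657 = 1.396

1.40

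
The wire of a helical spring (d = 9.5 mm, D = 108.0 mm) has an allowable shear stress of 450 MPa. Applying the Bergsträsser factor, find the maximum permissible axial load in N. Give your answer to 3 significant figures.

C = D/d = 108.0/9.5 = 11.3684
K_B = (4C+2)/(4C−3) = 47.474/42.474 = 1.1177
τ_max = K·8FD/(πd³) → F_max = τ_allow·πd³/(8DK)
F_max = 450·π·9.5³/(8·108.0·1.1177) = 1.2121e+06/965.71 = 1255.1 N

1260 N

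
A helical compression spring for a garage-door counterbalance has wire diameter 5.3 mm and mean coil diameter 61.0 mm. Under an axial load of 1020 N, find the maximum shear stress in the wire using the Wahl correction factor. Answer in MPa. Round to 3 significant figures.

Spring index C = D/d = 61.0/5.3 = 11.5094
K_W = (4C−1)/(4C−4) + 0.615/C = 45.038/42.038 + 0.0534 = 1.1248
τ₀ = 8FD/(πd³) = 8·1020·61.0/(π·5.3³) = 497760/467.71 = 1064.2 MPa
τ_max = K·τ₀ = 1.1248 × 1064.2 = 1197.1 MPa

1200 MPa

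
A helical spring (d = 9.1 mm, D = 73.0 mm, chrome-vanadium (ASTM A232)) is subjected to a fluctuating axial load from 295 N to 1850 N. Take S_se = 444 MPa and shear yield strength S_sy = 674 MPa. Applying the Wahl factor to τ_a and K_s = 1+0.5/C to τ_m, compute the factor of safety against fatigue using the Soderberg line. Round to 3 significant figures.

C = D/d = 73.0/9.1 = 8.0220; K_W = (4C−1)/(4C−4)+0.615/C = 1.1835; K_s = 1+0.5/C = 1.0623
F_a = (F_max−F_min)/2 = 777.5 N; F_m = (F_max+F_min)/2 = 1072.5 N
τ_a = K_W·8F_aD/(πd³) = 1.1835 × 191.8 = 226.98 MPa
τ_m = K_s·8F_mD/(πd³) = 1.0623 × 264.57 = 281.06 MPa
Soderberg: 1/n_f = τ_a/S_se + τ_m/S_sy = 226.98/444 + 281.06/674 = 0.51123 + 0.41700 = 0.92823
n_f = 1/0.92823 = 1.077

1.08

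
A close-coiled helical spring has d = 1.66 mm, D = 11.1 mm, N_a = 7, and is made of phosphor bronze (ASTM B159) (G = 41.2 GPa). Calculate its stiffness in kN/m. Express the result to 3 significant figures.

k = Gd⁴/(8D³N_a) = (41.2×10³ × 1.66⁴) / (8 × 11.1³ × 7)
  = 312845 / 76587.3 = 4.0848 N/mm

4.08 kN/m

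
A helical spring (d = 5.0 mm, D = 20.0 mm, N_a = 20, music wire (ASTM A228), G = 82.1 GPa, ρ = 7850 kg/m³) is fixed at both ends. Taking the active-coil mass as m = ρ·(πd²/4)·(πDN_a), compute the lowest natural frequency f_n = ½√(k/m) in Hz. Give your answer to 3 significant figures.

227 Hz

k = Gd⁴/(8D³N_a) = (82.1×10³)(5.0⁴)/(8·20.0³·20) = 40.088 N/mm = 40088 N/m
Wire length L = πDN_a = π·20.0·20 = 1256.6 mm
m = ρ·(πd²/4)·L = 7850 × 19.635×10⁻⁶ m² × 1.2566 m = 0.19369 kg
f_n = ½√(k/m) = 0.5·√(40088/0.19369) = 0.5·√(2.0697e+05) = 227.47 Hz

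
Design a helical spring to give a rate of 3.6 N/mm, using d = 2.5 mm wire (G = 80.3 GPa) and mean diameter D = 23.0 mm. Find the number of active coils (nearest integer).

N_a = Gd⁴/(8D³k) = (80.3×10³ × 2.5⁴)/(8 × 23.0³ × 3.6)
    = 3.13672e+06 / 350410 = 8.952 → 9 coils

9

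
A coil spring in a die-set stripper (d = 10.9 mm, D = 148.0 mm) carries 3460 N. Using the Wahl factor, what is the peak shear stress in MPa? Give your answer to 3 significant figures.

Spring index C = D/d = 148.0/10.9 = 13.5780
K_W = (4C−1)/(4C−4) + 0.615/C = 53.312/50.312 + 0.0453 = 1.1049
τ₀ = 8FD/(πd³) = 8·3460·148.0/(π·10.9³) = 4.09664e+06/4068.5 = 1006.9 MPa
τ_max = K·τ₀ = 1.1049 × 1006.9 = 1112.6 MPa

1110 MPa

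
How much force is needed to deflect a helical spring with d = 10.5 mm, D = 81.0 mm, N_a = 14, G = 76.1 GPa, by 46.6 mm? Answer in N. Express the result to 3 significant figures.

k = Gd⁴/(8D³N_a) = (76.1×10³)(10.5⁴)/(8·81.0³·14) = 15.541 N/mm
F = k·δ = 15.541 × 46.6 = 724.19 N

724 N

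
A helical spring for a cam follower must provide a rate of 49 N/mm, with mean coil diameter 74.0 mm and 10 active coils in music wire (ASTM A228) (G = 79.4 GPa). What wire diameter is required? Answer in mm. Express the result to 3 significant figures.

11.9 mm

d = (8D³N_a·k / G)^(1/4) = (8·74.0³·10·49 / (79.4×10³))^0.25
  = (20006)^0.25 = 11.8930 mm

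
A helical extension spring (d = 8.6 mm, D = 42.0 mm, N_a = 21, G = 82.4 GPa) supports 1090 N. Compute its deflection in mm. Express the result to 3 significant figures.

k = Gd⁴/(8D³N_a) = (82.4×10³)(8.6⁴)/(8·42.0³·21) = 36.213 N/mm
δ = F/k = 1090 / 36.213 = 30.1 mm

30.1 mm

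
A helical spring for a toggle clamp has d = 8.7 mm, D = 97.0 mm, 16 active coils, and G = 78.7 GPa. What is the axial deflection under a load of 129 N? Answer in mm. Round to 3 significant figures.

33.4 mm

k = Gd⁴/(8D³N_a) = (78.7×10³)(8.7⁴)/(8·97.0³·16) = 3.8595 N/mm
δ = F/k = 129 / 3.8595 = 33.424 mm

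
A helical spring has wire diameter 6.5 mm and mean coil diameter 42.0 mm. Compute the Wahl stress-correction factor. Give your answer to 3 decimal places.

C = D/d = 42.0/6.5 = 6.4615
K_W = (4C−1)/(4C−4) + 0.615/C = 24.846/21.846 + 0.0952 = 1.2325

1.233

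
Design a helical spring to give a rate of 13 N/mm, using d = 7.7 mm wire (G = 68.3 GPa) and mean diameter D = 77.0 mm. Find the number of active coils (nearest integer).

5

N_a = Gd⁴/(8D³k) = (68.3×10³ × 7.7⁴)/(8 × 77.0³ × 13)
    = 2.40095e+08 / 4.74794e+07 = 5.057 → 5 coils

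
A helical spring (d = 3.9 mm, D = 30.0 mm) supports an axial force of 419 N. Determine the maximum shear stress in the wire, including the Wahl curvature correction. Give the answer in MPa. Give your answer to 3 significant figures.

Spring index C = D/d = 30.0/3.9 = 7.6923
K_W = (4C−1)/(4C−4) + 0.615/C = 29.769/26.769 + 0.0799 = 1.1920
τ₀ = 8FD/(πd³) = 8·419·30.0/(π·3.9³) = 100560/186.36 = 539.61 MPa
τ_max = K·τ₀ = 1.1920 × 539.61 = 643.23 MPa

643 MPa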